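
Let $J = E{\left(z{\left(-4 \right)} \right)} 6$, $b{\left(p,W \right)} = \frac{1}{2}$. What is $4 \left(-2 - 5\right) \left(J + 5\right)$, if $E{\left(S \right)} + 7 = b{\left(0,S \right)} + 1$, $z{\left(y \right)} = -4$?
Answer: $784$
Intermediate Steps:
$b{\left(p,W \right)} = \frac{1}{2}$
$E{\left(S \right)} = - \frac{11}{2}$ ($E{\left(S \right)} = -7 + \left(\frac{1}{2} + 1\right) = -7 + \frac{3}{2} = - \frac{11}{2}$)
$J = -33$ ($J = \left(- \frac{11}{2}\right) 6 = -33$)
$4 \left(-2 - 5\right) \left(J + 5\right) = 4 \left(-2 - 5\right) \left(-33 + 5\right) = 4 \left(-7\right) \left(-28\right) = \left(-28\right) \left(-28\right) = 784$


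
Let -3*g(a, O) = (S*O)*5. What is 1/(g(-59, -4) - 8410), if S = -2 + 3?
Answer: -3/25210 ≈ -0.00011900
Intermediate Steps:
S = 1
g(a, O) = -5*O/3 (g(a, O) = -1*O*5/3 = -O*5/3 = -5*O/3)
1/(g(-59, -4) - 8410) = 1/(-5/3*(-4) - 8410) = 1/(20/3 - 8410) = 1/(-25210/3) = -3/25210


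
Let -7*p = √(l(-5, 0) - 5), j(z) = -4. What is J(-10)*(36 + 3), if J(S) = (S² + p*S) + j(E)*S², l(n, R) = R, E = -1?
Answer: -11700 + 390*I*√5/7 ≈ -11700.0 + 124.58*I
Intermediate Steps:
p = -I*√5/7 (p = -√(0 - 5)/7 = -I*√5/7 ≈ -0.31944*I)
J(S) = -3*S² - I*S*√5/7 (J(S) = (S² + (-I*√5/7)*S) - 4*S² = (S² - I*S*√5/7) - 4*S² = -3*S² - I*S*√5/7)
J(-10)*(36 + 3) = ((⅐)*(-10)*(-21*(-10) - I*√5))*(36 + 3) = ((⅐)*(-10)*(210 - I*√5))*39 = (-300 + 10*I*√5/7)*39 = -11700 + 390*I*√5/7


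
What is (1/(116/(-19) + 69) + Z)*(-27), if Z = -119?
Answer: 3839022/1195 ≈ 3212.6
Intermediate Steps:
(1/(116/(-19) + 69) + Z)*(-27) = (1/(116/(-19) + 69) - 119)*(-27) = (1/(116*(-1/19) + 69) - 119)*(-27) = (1/(-116/19 + 69) - 119)*(-27) = (1/(1195/19) - 119)*(-27) = (19/1195 - 119)*(-27) = -142186/1195*(-27) = 3839022/1195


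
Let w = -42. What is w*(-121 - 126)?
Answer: 10374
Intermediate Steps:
w*(-121 - 126) = -42*(-121 - 126) = -42*(-247) = 10374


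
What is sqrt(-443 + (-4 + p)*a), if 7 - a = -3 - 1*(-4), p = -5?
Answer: I*sqrt(497) ≈ 22.293*I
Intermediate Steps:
a = 6 (a = 7 - (-3 - 1*(-4)) = 7 - (-3 + 4) = 7 - 1*1 = 7 - 1 = 6)
sqrt(-443 + (-4 + p)*a) = sqrt(-443 + (-4 - 5)*6) = sqrt(-443 - 9*6) = sqrt(-443 - 54) = sqrt(-497) = I*sqrt(497)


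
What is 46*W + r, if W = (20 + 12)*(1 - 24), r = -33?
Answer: -33889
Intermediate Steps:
W = -736 (W = 32*(-23) = -736)
46*W + r = 46*(-736) - 33 = -33856 - 33 = -33889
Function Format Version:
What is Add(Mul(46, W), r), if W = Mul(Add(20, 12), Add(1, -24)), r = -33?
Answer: -33889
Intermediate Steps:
W = -736 (W = Mul(32, -23) = -736)
Add(Mul(46, W), r) = Add(Mul(46, -736), -33) = Add(-33856, -33) = -33889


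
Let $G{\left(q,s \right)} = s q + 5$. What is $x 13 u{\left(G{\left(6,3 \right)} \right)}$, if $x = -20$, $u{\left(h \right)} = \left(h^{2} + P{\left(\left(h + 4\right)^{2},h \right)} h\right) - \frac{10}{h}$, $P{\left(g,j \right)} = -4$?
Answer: $- \frac{2610660}{23} \approx -1.1351 \cdot 10^{5}$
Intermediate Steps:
$G{\left(q,s \right)} = 5 + q s$ ($G{\left(q,s \right)} = q s + 5 = 5 + q s$)
$u{\left(h \right)} = h^{2} - \frac{10}{h} - 4 h$ ($u{\left(h \right)} = \left(h^{2} - 4 h\right) - \frac{10}{h} = h^{2} - \frac{10}{h} - 4 h$)
$x 13 u{\left(G{\left(6,3 \right)} \right)} = \left(-20\right) 13 \frac{-10 + \left(5 + 6 \cdot 3\right)^{2} \left(-4 + \left(5 + 6 \cdot 3\right)\right)}{5 + 6 \cdot 3} = - 260 \frac{-10 + \left(5 + 18\right)^{2} \left(-4 + \left(5 + 18\right)\right)}{5 + 18} = - 260 \frac{-10 + 23^{2} \left(-4 + 23\right)}{23} = - 260 \frac{-10 + 529 \cdot 19}{23} = - 260 \frac{-10 + 10051}{23} = - 260 \cdot \frac{1}{23} \cdot 10041 = \left(-260\right) \frac{10041}{23} = - \frac{2610660}{23}$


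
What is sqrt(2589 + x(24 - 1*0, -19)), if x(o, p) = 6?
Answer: sqrt(2595) ≈ 50.941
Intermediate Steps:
sqrt(2589 + x(24 - 1*0, -19)) = sqrt(2589 + 6) = sqrt(2595)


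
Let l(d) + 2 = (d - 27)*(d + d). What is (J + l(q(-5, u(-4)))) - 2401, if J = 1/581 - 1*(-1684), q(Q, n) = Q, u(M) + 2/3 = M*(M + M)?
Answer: -231818/581 ≈ -399.00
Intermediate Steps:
u(M) = -2/3 + 2*M**2 (u(M) = -2/3 + M*(M + M) = -2/3 + M*(2*M) = -2/3 + 2*M**2)
J = 978405/581 (J = 1/581 + 1684 = 978405/581 ≈ 1684.0)
l(d) = -2 + 2*d*(-27 + d) (l(d) = -2 + (d - 27)*(d + d) = -2 + (-27 + d)*(2*d) = -2 + 2*d*(-27 + d))
(J + l(q(-5, u(-4)))) - 2401 = (978405/581 + (-2 - 54*(-5) + 2*(-5)**2)) - 2401 = (978405/581 + (-2 + 270 + 2*25)) - 2401 = (978405/581 + (-2 + 270 + 50)) - 2401 = (978405/581 + 318) - 2401 = 1163163/581 - 2401 = -231818/581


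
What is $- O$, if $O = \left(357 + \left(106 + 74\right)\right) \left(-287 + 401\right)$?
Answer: $-61218$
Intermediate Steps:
$O = 61218$ ($O = \left(357 + 180\right) 114 = 537 \cdot 114 = 61218$)
$- O = \left(-1\right) 61218 = -61218$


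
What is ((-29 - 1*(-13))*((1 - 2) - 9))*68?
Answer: 10880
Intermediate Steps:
((-29 - 1*(-13))*((1 - 2) - 9))*68 = ((-29 + 13)*(-1 - 9))*68 = -16*(-10)*68 = 160*68 = 10880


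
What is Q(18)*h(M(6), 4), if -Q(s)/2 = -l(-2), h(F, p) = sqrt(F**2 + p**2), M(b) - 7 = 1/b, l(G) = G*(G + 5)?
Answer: -10*sqrt(97) ≈ -98.489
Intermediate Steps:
l(G) = G*(5 + G)
M(b) = 7 + 1/b
Q(s) = -12 (Q(s) = -(-2)*(-2*(5 - 2)) = -(-2)*(-2*3) = -(-2)*(-6) = -2*6 = -12)
Q(18)*h(M(6), 4) = -12*sqrt((7 + 1/6)**2 + 4**2) = -12*sqrt((7 + 1/6)**2 + 16) = -12*sqrt((43/6)**2 + 16) = -12*sqrt(1849/36 + 16) = -10*sqrt(97)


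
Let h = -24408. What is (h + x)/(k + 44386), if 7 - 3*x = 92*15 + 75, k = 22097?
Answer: -74672/199449 ≈ -0.37439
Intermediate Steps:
x = -1448/3 (x = 7/3 - (92*15 + 75)/3 = 7/3 - (1380 + 75)/3 = 7/3 - ⅓*1455 = 7/3 - 485 = -1448/3 ≈ -482.67)
(h + x)/(k + 44386) = (-24408 - 1448/3)/(22097 + 44386) = -74672/3/66483 = -74672/3*1/66483 = -74672/199449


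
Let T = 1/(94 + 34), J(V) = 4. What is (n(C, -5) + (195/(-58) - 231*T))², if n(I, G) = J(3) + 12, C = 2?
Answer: 1617085369/13778944 ≈ 117.36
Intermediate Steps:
T = 1/128 ≈ 0.0078125
n(I, G) = 16 (n(I, G) = 4 + 12 = 16)
(n(C, -5) + (195/(-58) - 231*T))² = (16 + (195/(-58) - 231/(1/(1/128))))² = (16 + (195*(-1/58) - 231/128))² = (16 + (-195/58 - 231*1/128))² = (16 + (-195/58 - 231/128))² = (16 - 19179/3712)² = (40213/3712)² = 1617085369/13778944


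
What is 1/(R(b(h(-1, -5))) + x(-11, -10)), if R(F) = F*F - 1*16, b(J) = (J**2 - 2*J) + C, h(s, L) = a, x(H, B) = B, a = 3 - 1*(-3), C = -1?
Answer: 1/503 ≈ 0.0019881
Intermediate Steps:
a = 6 (a = 3 + 3 = 6)
h(s, L) = 6
b(J) = -1 + J**2 - 2*J (b(J) = (J**2 - 2*J) - 1 = -1 + J**2 - 2*J)
R(F) = -16 + F**2 (R(F) = F**2 - 16 = -16 + F**2)
1/(R(b(h(-1, -5))) + x(-11, -10)) = 1/((-16 + (-1 + 6**2 - 2*6)**2) - 10) = 1/((-16 + (-1 + 36 - 12)**2) - 10) = 1/((-16 + 23**2) - 10) = 1/((-16 + 529) - 10) = 1/(513 - 10) = 1/503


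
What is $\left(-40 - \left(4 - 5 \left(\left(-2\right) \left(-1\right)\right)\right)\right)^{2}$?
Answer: $1156$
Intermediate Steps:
$\left(-40 - \left(4 - 5 \left(\left(-2\right) \left(-1\right)\right)\right)\right)^{2} = \left(-40 + \left(5 \cdot 2 - 4\right)\right)^{2} = \left(-40 + \left(10 - 4\right)\right)^{2} = \left(-40 + 6\right)^{2} = \left(-34\right)^{2} = 1156$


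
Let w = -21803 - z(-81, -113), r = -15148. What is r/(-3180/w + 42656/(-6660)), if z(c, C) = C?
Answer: 434168730/179371 ≈ 2420.5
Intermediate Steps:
w = -21690 (w = -21803 - 1*(-113) = -21803 + 113 = -21690)
r/(-3180/w + 42656/(-6660)) = -15148/(-3180/(-21690) + 42656/(-6660)) = -15148/(-3180*(-1/21690) + 42656*(-1/6660)) = -15148/(106/723 - 10664/1665) = -15148/(-2511194/401265) = -15148*(-401265/2511194) = 434168730/179371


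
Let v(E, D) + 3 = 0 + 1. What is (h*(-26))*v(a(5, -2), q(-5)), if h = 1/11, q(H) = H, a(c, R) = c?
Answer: 52/11 ≈ 4.7273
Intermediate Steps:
v(E, D) = -2 (v(E, D) = -3 + (0 + 1) = -3 + 1 = -2)
h = 1/11 ≈ 0.090909
(h*(-26))*v(a(5, -2), q(-5)) = ((1/11)*(-26))*(-2) = -26/11*(-2) = 52/11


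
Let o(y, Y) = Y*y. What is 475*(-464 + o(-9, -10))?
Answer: -177650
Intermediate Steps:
475*(-464 + o(-9, -10)) = 475*(-464 - 10*(-9)) = 475*(-464 + 90) = 475*(-374) = -177650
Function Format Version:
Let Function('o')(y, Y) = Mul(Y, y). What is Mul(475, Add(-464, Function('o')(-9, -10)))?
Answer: -177650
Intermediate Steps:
Mul(475, Add(-464, Function('o')(-9, -10))) = Mul(475, Add(-464, Mul(-10, -9))) = Mul(475, Add(-464, 90)) = Mul(475, -374) = -177650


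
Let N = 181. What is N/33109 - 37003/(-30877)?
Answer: 1230721064/1022306593 ≈ 1.2039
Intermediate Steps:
N/33109 - 37003/(-30877) = 181/33109 - 37003/(-30877) = 181*(1/33109) - 37003*(-1/30877) = 181/33109 + 37003/30877 = 1230721064/1022306593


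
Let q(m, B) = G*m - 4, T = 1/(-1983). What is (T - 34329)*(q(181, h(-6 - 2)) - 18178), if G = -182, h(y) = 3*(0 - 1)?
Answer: 3480236034592/1983 ≈ 1.7550e+9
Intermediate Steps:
h(y) = -3 (h(y) = 3*(-1) = -3)
T = -1/1983 ≈ -0.00050429
q(m, B) = -4 - 182*m (q(m, B) = -182*m - 4 = -4 - 182*m)
(T - 34329)*(q(181, h(-6 - 2)) - 18178) = (-1/1983 - 34329)*((-4 - 182*181) - 18178) = -68074408*((-4 - 32942) - 18178)/1983 = -68074408*(-32946 - 18178)/1983 = -68074408/1983*(-51124) = 3480236034592/1983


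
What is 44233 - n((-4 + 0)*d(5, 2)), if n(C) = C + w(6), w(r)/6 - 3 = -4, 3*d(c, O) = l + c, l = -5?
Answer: 44239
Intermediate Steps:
d(c, O) = -5/3 + c/3 (d(c, O) = (-5 + c)/3 = -5/3 + c/3)
w(r) = -6 (w(r) = 18 + 6*(-4) = 18 - 24 = -6)
n(C) = -6 + C (n(C) = C - 6 = -6 + C)
44233 - n((-4 + 0)*d(5, 2)) = 44233 - (-6 + (-4 + 0)*(-5/3 + (⅓)*5)) = 44233 - (-6 - 4*(-5/3 + 5/3)) = 44233 - (-6 - 4*0) = 44233 - (-6 + 0) = 44233 - 1*(-6) = 44233 + 6 = 44239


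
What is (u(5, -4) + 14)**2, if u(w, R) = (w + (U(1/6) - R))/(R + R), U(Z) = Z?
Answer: 380689/2304 ≈ 165.23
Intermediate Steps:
u(w, R) = (1/6 + w - R)/(2*R) (u(w, R) = (w + (1/6 - R))/(R + R) = (w + (1/6 - R))/((2*R)) = (1/6 + w - R)*(1/(2*R)) = (1/6 + w - R)/(2*R))
(u(5, -4) + 14)**2 = ((1/12)*(1 - 6*(-4) + 6*5)/(-4) + 14)**2 = ((1/12)*(-1/4)*(1 + 24 + 30) + 14)**2 = ((1/12)*(-1/4)*55 + 14)**2 = (-55/48 + 14)**2 = (617/48)**2 = 380689/2304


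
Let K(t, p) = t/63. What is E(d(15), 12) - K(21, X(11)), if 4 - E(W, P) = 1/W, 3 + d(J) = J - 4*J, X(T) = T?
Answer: 59/16 ≈ 3.6875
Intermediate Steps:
d(J) = -3 - 3*J (d(J) = -3 + (J - 4*J) = -3 - 3*J)
E(W, P) = 4 - 1/W
K(t, p) = t/63 (K(t, p) = t*(1/63) = t/63)
E(d(15), 12) - K(21, X(11)) = (4 - 1/(-3 - 3*15)) - 21/63 = (4 - 1/(-3 - 45)) - 1*1/3 = (4 - 1/(-48)) - 1/3 = (4 - 1*(-1/48)) - 1/3 = (4 + 1/48) - 1/3 = 193/48 - 1/3 = 59/16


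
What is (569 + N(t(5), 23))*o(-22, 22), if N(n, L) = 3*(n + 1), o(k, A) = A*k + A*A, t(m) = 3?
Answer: 0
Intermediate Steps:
o(k, A) = A² + A*k (o(k, A) = A*k + A² = A² + A*k)
N(n, L) = 3 + 3*n (N(n, L) = 3*(1 + n) = 3 + 3*n)
(569 + N(t(5), 23))*o(-22, 22) = (569 + (3 + 3*3))*(22*(22 - 22)) = (569 + (3 + 9))*(22*0) = (569 + 12)*0 = 581*0 = 0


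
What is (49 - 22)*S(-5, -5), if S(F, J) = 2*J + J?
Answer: -405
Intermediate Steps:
S(F, J) = 3*J
(49 - 22)*S(-5, -5) = (49 - 22)*(3*(-5)) = 27*(-15) = -405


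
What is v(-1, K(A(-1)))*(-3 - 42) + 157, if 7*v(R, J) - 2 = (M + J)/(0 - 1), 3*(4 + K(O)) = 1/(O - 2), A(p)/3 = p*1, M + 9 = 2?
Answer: 73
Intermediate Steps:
M = -7 (M = -9 + 2 = -7)
A(p) = 3*p (A(p) = 3*(p*1) = 3*p)
K(O) = -4 + 1/(3*(-2 + O)) (K(O) = -4 + 1/(3*(O - 2)) = -4 + 1/(3*(-2 + O)))
v(R, J) = 9/7 - J/7 (v(R, J) = 2/7 + ((-7 + J)/(0 - 1))/7 = 2/7 + ((-7 + J)/(-1))/7 = 2/7 + ((-7 + J)*(-1))/7 = 2/7 + (7 - J)/7 = 2/7 + (1 - J/7) = 9/7 - J/7)
v(-1, K(A(-1)))*(-3 - 42) + 157 = (9/7 - (25 - 36*(-1))/(21*(-2 + 3*(-1))))*(-3 - 42) + 157 = (9/7 - (25 - 12*(-3))/(21*(-2 - 3)))*(-45) + 157 = (9/7 - (25 + 36)/(21*(-5)))*(-45) + 157 = (9/7 - (-1)*61/(21*5))*(-45) + 157 = (9/7 - ⅐*(-61/15))*(-45) + 157 = (9/7 + 61/105)*(-45) + 157 = (28/15)*(-45) + 157 = -84 + 157 = 73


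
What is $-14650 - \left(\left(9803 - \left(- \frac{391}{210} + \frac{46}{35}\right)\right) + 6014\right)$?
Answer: $- \frac{1279637}{42} \approx -30468.0$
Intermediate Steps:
$-14650 - \left(\left(9803 - \left(- \frac{391}{210} + \frac{46}{35}\right)\right) + 6014\right) = -14650 - \left(\left(9803 - - \frac{23}{42}\right) + 6014\right) = -14650 - \left(\left(9803 + \left(\frac{391}{210} - \frac{46}{35}\right)\right) + 6014\right) = -14650 - \left(\left(9803 + \frac{23}{42}\right) + 6014\right) = -14650 - \left(\frac{411749}{42} + 6014\right) = -14650 - \frac{664337}{42} = - \frac{1279637}{42}$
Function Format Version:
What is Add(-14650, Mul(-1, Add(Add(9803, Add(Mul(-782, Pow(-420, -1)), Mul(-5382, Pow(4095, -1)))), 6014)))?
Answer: Rational(-1279637, 42) ≈ -30468.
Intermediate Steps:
Add(-14650, Mul(-1, Add(Add(9803, Add(Mul(-782, Pow(-420, -1)), Mul(-5382, Pow(4095, -1)))), 6014))) = Add(-14650, Mul(-1, Add(Add(9803, Add(Mul(-782, Rational(-1, 420)), Mul(-5382, Rational(1, 4095)))), 6014))) = Add(-14650, Mul(-1, Add(Add(9803, Add(Rational(391, 210), Rational(-46, 35))), 6014))) = Add(-14650, Mul(-1, Add(Add(9803, Rational(23, 42)), 6014))) = Add(-14650, Mul(-1, Add(Rational(411749, 42), 6014))) = Add(-14650, Mul(-1, Rational(664337, 42))) = Add(-14650, Rational(-664337, 42)) = Rational(-1279637, 42)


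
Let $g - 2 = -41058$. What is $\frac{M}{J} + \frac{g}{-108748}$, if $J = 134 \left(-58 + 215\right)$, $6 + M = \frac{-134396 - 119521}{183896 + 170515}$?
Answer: $\frac{8496075638059}{22523217014174} \approx 0.37721$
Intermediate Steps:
$g = -41056$ ($g = 2 - 41058 = -41056$)
$M = - \frac{264487}{39379}$ ($M = -6 + \frac{-134396 - 119521}{183896 + 170515} = -6 - \frac{253917}{354411} = -6 - \frac{28213}{39379} = - \frac{264487}{39379} \approx -6.7164$)
$J = 21038$ ($J = 134 \cdot 157 = 21038$)
$\frac{M}{J} + \frac{g}{-108748} = - \frac{264487}{39379 \cdot 21038} - \frac{41056}{-108748} = \left(- \frac{264487}{39379}\right) \frac{1}{21038} - - \frac{10264}{27187} = - \frac{264487}{828455402} + \frac{10264}{27187} = \frac{8496075638059}{22523217014174}$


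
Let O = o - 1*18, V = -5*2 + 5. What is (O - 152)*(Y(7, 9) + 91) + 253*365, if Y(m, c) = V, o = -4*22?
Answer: 70157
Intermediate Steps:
o = -88
V = -5 (V = -10 + 5 = -5)
O = -106 (O = -88 - 1*18 = -88 - 18 = -106)
Y(m, c) = -5
(O - 152)*(Y(7, 9) + 91) + 253*365 = (-106 - 152)*(-5 + 91) + 253*365 = -258*86 + 92345 = -22188 + 92345 = 70157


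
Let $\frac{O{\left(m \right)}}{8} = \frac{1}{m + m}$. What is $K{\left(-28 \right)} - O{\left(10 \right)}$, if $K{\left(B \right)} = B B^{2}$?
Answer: $- \frac{109762}{5} \approx -21952.0$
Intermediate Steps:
$O{\left(m \right)} = \frac{4}{m}$ ($O{\left(m \right)} = \frac{8}{m + m} = \frac{8}{2 m} = 8 \frac{1}{2 m} = \frac{4}{m}$)
$K{\left(B \right)} = B^{3}$
$K{\left(-28 \right)} - O{\left(10 \right)} = \left(-28\right)^{3} - \frac{4}{10} = -21952 - 4 \cdot \frac{1}{10} = -21952 - \frac{2}{5} = - \frac{109762}{5}$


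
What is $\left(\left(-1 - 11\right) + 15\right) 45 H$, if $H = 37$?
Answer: $4995$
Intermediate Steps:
$\left(\left(-1 - 11\right) + 15\right) 45 H = \left(\left(-1 - 11\right) + 15\right) 45 \cdot 37 = \left(-12 + 15\right) 45 \cdot 37 = 3 \cdot 45 \cdot 37 = 135 \cdot 37 = 4995$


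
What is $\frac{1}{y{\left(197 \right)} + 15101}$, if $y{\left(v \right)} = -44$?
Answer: $\frac{1}{15057} \approx 6.6414 \cdot 10^{-5}$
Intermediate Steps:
$\frac{1}{y{\left(197 \right)} + 15101} = \frac{1}{-44 + 15101} = \frac{1}{15057}$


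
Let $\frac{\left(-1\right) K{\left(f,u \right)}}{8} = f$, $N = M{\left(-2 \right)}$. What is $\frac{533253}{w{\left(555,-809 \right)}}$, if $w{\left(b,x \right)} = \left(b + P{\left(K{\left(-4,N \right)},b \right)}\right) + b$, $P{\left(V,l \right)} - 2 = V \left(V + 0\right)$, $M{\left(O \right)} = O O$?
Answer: $\frac{177751}{712} \approx 249.65$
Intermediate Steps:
$M{\left(O \right)} = O^{2}$
$N = 4$ ($N = \left(-2\right)^{2} = 4$)
$K{\left(f,u \right)} = - 8 f$
$P{\left(V,l \right)} = 2 + V^{2}$ ($P{\left(V,l \right)} = 2 + V \left(V + 0\right) = 2 + V V = 2 + V^{2}$)
$w{\left(b,x \right)} = 1026 + 2 b$ ($w{\left(b,x \right)} = \left(b + \left(2 + \left(\left(-8\right) \left(-4\right)\right)^{2}\right)\right) + b = \left(b + \left(2 + 32^{2}\right)\right) + b = \left(b + \left(2 + 1024\right)\right) + b = \left(b + 1026\right) + b = \left(1026 + b\right) + b = 1026 + 2 b$)
$\frac{533253}{w{\left(555,-809 \right)}} = \frac{533253}{1026 + 2 \cdot 555} = \frac{533253}{1026 + 1110} = \frac{533253}{2136} = 533253 \cdot \frac{1}{2136} = \frac{177751}{712}$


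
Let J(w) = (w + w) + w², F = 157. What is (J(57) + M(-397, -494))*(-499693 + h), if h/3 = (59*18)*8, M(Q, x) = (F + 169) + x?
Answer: -1515084975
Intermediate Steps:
M(Q, x) = 326 + x (M(Q, x) = (157 + 169) + x = 326 + x)
J(w) = w² + 2*w (J(w) = 2*w + w² = w² + 2*w)
h = 25488 (h = 3*((59*18)*8) = 3*(1062*8) = 3*8496 = 25488)
(J(57) + M(-397, -494))*(-499693 + h) = (57*(2 + 57) + (326 - 494))*(-499693 + 25488) = (57*59 - 168)*(-474205) = (3363 - 168)*(-474205) = 3195*(-474205) = -1515084975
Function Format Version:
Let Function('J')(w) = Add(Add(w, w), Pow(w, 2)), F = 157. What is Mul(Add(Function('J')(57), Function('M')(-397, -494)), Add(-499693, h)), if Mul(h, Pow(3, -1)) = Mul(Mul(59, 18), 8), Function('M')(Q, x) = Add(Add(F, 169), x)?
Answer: -1515084975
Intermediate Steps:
Function('M')(Q, x) = Add(326, x) (Function('M')(Q, x) = Add(Add(157, 169), x) = Add(326, x))
Function('J')(w) = Add(Pow(w, 2), Mul(2, w)) (Function('J')(w) = Add(Mul(2, w), Pow(w, 2)) = Add(Pow(w, 2), Mul(2, w)))
h = 25488 (h = Mul(3, Mul(Mul(59, 18), 8)) = Mul(3, Mul(1062, 8)) = Mul(3, 8496) = 25488)
Mul(Add(Function('J')(57), Function('M')(-397, -494)), Add(-499693, h)) = Mul(Add(Mul(57, Add(2, 57)), Add(326, -494)), Add(-499693, 25488)) = Mul(Add(Mul(57, 59), -168), -474205) = Mul(Add(3363, -168), -474205) = Mul(3195, -474205) = -1515084975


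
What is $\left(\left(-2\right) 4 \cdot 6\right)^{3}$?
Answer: $-110592$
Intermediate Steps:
$\left(\left(-2\right) 4 \cdot 6\right)^{3} = \left(\left(-8\right) 6\right)^{3} = \left(-48\right)^{3} = -110592$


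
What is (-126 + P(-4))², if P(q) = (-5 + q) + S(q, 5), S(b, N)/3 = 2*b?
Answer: 25281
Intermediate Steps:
S(b, N) = 6*b (S(b, N) = 3*(2*b) = 6*b)
P(q) = -5 + 7*q (P(q) = (-5 + q) + 6*q = -5 + 7*q)
(-126 + P(-4))² = (-126 + (-5 + 7*(-4)))² = (-126 + (-5 - 28))² = (-126 - 33)² = (-159)² = 25281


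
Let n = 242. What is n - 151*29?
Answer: -4137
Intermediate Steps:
n - 151*29 = 242 - 151*29 = 242 - 4379 = -4137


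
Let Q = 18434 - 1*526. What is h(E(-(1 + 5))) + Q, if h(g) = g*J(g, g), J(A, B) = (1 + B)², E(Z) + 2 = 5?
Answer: 17956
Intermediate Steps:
E(Z) = 3 (E(Z) = -2 + 5 = 3)
h(g) = g*(1 + g)²
Q = 17908 (Q = 18434 - 526 = 17908)
h(E(-(1 + 5))) + Q = 3*(1 + 3)² + 17908 = 3*4² + 17908 = 3*16 + 17908 = 48 + 17908 = 17956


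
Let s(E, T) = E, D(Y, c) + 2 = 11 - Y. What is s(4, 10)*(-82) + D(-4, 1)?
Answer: -315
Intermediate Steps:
D(Y, c) = 9 - Y (D(Y, c) = -2 + (11 - Y) = 9 - Y)
s(4, 10)*(-82) + D(-4, 1) = 4*(-82) + (9 - 1*(-4)) = -328 + (9 + 4) = -328 + 13 = -315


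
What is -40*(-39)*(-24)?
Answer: -37440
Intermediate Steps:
-40*(-39)*(-24) = 1560*(-24) = -37440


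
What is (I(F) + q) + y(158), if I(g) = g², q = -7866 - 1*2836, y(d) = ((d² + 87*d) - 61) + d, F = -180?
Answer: 60505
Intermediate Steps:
y(d) = -61 + d² + 88*d (y(d) = (-61 + d² + 87*d) + d = -61 + d² + 88*d)
q = -10702 (q = -7866 - 2836 = -10702)
(I(F) + q) + y(158) = ((-180)² - 10702) + (-61 + 158² + 88*158) = (32400 - 10702) + (-61 + 24964 + 13904) = 21698 + 38807 = 60505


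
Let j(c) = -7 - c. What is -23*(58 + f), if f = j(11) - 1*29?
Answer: -253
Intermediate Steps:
f = -47 (f = (-7 - 1*11) - 1*29 = (-7 - 11) - 29 = -18 - 29 = -47)
-23*(58 + f) = -23*(58 - 47) = -23*11 = -253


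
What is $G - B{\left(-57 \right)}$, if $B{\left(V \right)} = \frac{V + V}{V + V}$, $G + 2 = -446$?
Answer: $-449$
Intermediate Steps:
$G = -448$ ($G = -2 - 446 = -448$)
$B{\left(V \right)} = 1$ ($B{\left(V \right)} = \frac{2 V}{2 V} = 2 V \frac{1}{2 V} = 1$)
$G - B{\left(-57 \right)} = -448 - 1 = -449$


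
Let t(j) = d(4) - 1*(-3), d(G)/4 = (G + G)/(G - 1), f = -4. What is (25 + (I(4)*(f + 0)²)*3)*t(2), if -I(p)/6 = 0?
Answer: 1025/3 ≈ 341.67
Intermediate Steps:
I(p) = 0 (I(p) = -6*0 = 0)
d(G) = 8*G/(-1 + G) (d(G) = 4*((G + G)/(G - 1)) = 4*((2*G)/(-1 + G)) = 4*(2*G/(-1 + G)) = 8*G/(-1 + G))
t(j) = 41/3 (t(j) = 8*4/(-1 + 4) - 1*(-3) = 8*4/3 + 3 = 8*4*(⅓) + 3 = 32/3 + 3 = 41/3)
(25 + (I(4)*(f + 0)²)*3)*t(2) = (25 + (0*(-4 + 0)²)*3)*(41/3) = (25 + (0*(-4)²)*3)*(41/3) = (25 + (0*16)*3)*(41/3) = (25 + 0*3)*(41/3) = (25 + 0)*(41/3) = 25*(41/3) = 1025/3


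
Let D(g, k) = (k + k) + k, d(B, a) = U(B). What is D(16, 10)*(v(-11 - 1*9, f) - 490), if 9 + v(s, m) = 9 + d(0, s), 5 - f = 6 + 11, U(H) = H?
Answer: -14700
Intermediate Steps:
d(B, a) = B
f = -12 (f = 5 - (6 + 11) = 5 - 1*17 = 5 - 17 = -12)
v(s, m) = 0 (v(s, m) = -9 + (9 + 0) = -9 + 9 = 0)
D(g, k) = 3*k (D(g, k) = 2*k + k = 3*k)
D(16, 10)*(v(-11 - 1*9, f) - 490) = (3*10)*(0 - 490) = 30*(-490) = -14700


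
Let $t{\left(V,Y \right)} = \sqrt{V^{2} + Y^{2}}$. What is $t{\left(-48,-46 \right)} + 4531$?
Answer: $4531 + 2 \sqrt{1105} \approx 4597.5$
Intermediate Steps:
$t{\left(-48,-46 \right)} + 4531 = \sqrt{\left(-48\right)^{2} + \left(-46\right)^{2}} + 4531 = \sqrt{2304 + 2116} + 4531 = \sqrt{4420} + 4531 = 2 \sqrt{1105} + 4531 = 4531 + 2 \sqrt{1105}$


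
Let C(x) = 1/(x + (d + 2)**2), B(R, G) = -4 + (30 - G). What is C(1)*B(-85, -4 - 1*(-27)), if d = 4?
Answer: 3/37 ≈ 0.081081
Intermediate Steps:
B(R, G) = 26 - G
C(x) = 1/(36 + x) (C(x) = 1/(x + (4 + 2)**2) = 1/(x + 6**2) = 1/(x + 36) = 1/(36 + x))
C(1)*B(-85, -4 - 1*(-27)) = (26 - (-4 - 1*(-27)))/(36 + 1) = (26 - (-4 + 27))/37 = (26 - 1*23)/37 = (26 - 23)/37 = (1/37)*3 = 3/37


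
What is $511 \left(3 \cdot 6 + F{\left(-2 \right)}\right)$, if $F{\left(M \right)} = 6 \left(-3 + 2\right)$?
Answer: $6132$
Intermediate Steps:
$F{\left(M \right)} = -6$ ($F{\left(M \right)} = 6 \left(-1\right) = -6$)
$511 \left(3 \cdot 6 + F{\left(-2 \right)}\right) = 511 \left(3 \cdot 6 - 6\right) = 511 \left(18 - 6\right) = 511 \cdot 12 = 6132$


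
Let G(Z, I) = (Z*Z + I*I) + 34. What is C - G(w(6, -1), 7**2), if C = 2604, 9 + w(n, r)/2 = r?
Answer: -231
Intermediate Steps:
w(n, r) = -18 + 2*r
G(Z, I) = 34 + I**2 + Z**2 (G(Z, I) = (Z**2 + I**2) + 34 = (I**2 + Z**2) + 34 = 34 + I**2 + Z**2)
C - G(w(6, -1), 7**2) = 2604 - (34 + (7**2)**2 + (-18 + 2*(-1))**2) = 2604 - (34 + 49**2 + (-18 - 2)**2) = 2604 - (34 + 2401 + (-20)**2) = 2604 - (34 + 2401 + 400) = 2604 - 1*2835 = 2604 - 2835 = -231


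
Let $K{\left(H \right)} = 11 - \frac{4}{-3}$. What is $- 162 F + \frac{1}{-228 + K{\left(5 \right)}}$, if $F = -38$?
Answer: $\frac{3982929}{647} \approx 6156.0$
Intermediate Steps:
$K{\left(H \right)} = \frac{37}{3}$ ($K{\left(H \right)} = 11 - 4 \left(- \frac{1}{3}\right) = 11 - - \frac{4}{3} = 11 + \frac{4}{3} = \frac{37}{3}$)
$- 162 F + \frac{1}{-228 + K{\left(5 \right)}} = \left(-162\right) \left(-38\right) + \frac{1}{-228 + \frac{37}{3}} = 6156 + \frac{1}{- \frac{647}{3}} = 6156 - \frac{3}{647} = \frac{3982929}{647}$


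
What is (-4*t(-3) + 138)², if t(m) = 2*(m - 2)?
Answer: 31684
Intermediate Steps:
t(m) = -4 + 2*m (t(m) = 2*(-2 + m) = -4 + 2*m)
(-4*t(-3) + 138)² = (-4*(-4 + 2*(-3)) + 138)² = (-4*(-4 - 6) + 138)² = (-4*(-10) + 138)² = (40 + 138)² = 178² = 31684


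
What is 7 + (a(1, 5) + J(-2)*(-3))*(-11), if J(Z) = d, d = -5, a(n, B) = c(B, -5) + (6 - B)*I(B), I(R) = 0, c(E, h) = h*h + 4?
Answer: -477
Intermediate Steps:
c(E, h) = 4 + h**2 (c(E, h) = h**2 + 4 = 4 + h**2)
a(n, B) = 29 (a(n, B) = (4 + (-5)**2) + (6 - B)*0 = (4 + 25) + 0 = 29 + 0 = 29)
J(Z) = -5
7 + (a(1, 5) + J(-2)*(-3))*(-11) = 7 + (29 - 5*(-3))*(-11) = 7 + (29 + 15)*(-11) = 7 + 44*(-11) = 7 - 484 = -477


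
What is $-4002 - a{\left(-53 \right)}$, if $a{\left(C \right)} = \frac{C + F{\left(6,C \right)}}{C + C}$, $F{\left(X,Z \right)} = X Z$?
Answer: $- \frac{8011}{2} \approx -4005.5$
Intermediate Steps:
$a{\left(C \right)} = \frac{7}{2}$ ($a{\left(C \right)} = \frac{C + 6 C}{C + C} = \frac{7 C}{2 C} = 7 C \frac{1}{2 C} = \frac{7}{2}$)
$-4002 - a{\left(-53 \right)} = -4002 - \frac{7}{2} = - \frac{8011}{2}$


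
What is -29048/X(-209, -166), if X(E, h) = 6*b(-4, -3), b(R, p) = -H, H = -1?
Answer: -14524/3 ≈ -4841.3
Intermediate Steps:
b(R, p) = 1 (b(R, p) = -1*(-1) = 1)
X(E, h) = 6 (X(E, h) = 6*1 = 6)
-29048/X(-209, -166) = -29048/6 = -29048*⅙ = -14524/3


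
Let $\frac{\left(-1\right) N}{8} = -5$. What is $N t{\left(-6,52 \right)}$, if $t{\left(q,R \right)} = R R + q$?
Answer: $107920$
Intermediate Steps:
$t{\left(q,R \right)} = q + R^{2}$ ($t{\left(q,R \right)} = R^{2} + q = q + R^{2}$)
$N = 40$ ($N = \left(-8\right) \left(-5\right) = 40$)
$N t{\left(-6,52 \right)} = 40 \left(-6 + 52^{2}\right) = 40 \left(-6 + 2704\right) = 40 \cdot 2698 = 107920$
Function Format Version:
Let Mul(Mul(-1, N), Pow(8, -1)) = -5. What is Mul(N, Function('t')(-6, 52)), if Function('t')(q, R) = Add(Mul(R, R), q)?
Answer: 107920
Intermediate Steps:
Function('t')(q, R) = Add(q, Pow(R, 2)) (Function('t')(q, R) = Add(Pow(R, 2), q) = Add(q, Pow(R, 2)))
N = 40 (N = Mul(-8, -5) = 40)
Mul(N, Function('t')(-6, 52)) = Mul(40, Add(-6, Pow(52, 2))) = Mul(40, Add(-6, 2704)) = Mul(40, 2698) = 107920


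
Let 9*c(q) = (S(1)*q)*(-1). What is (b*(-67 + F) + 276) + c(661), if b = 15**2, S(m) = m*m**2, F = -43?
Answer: -220927/9 ≈ -24547.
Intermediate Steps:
S(m) = m**3
b = 225
c(q) = -q/9 (c(q) = ((1**3*q)*(-1))/9 = ((1*q)*(-1))/9 = (q*(-1))/9 = (-q)/9 = -q/9)
(b*(-67 + F) + 276) + c(661) = (225*(-67 - 43) + 276) - 1/9*661 = (225*(-110) + 276) - 661/9 = (-24750 + 276) - 661/9 = -24474 - 661/9 = -220927/9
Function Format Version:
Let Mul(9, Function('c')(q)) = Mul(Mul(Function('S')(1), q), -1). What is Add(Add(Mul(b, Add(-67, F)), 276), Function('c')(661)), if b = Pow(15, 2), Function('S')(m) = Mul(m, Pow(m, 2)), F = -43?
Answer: Rational(-220927, 9) ≈ -24547.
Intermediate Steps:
Function('S')(m) = Pow(m, 3)
b = 225
Function('c')(q) = Mul(Rational(-1, 9), q) (Function('c')(q) = Mul(Rational(1, 9), Mul(Mul(Pow(1, 3), q), -1)) = Mul(Rational(1, 9), Mul(Mul(1, q), -1)) = Mul(Rational(1, 9), Mul(q, -1)) = Mul(Rational(1, 9), Mul(-1, q)) = Mul(Rational(-1, 9), q))
Add(Add(Mul(b, Add(-67, F)), 276), Function('c')(661)) = Add(Add(Mul(225, Add(-67, -43)), 276), Mul(Rational(-1, 9), 661)) = Add(Add(Mul(225, -110), 276), Rational(-661, 9)) = Add(Add(-24750, 276), Rational(-661, 9)) = Add(-24474, Rational(-661, 9)) = Rational(-220927, 9)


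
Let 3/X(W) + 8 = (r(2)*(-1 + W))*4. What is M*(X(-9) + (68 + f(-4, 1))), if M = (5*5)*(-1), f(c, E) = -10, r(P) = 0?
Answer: -11525/8 ≈ -1440.6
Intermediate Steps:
X(W) = -3/8 (X(W) = 3/(-8 + (0*(-1 + W))*4) = 3/(-8 + 0*4) = 3/(-8 + 0) = 3/(-8) = 3*(-1/8) = -3/8)
M = -25 (M = 25*(-1) = -25)
M*(X(-9) + (68 + f(-4, 1))) = -25*(-3/8 + (68 - 10)) = -25*(-3/8 + 58) = -25*461/8 = -11525/8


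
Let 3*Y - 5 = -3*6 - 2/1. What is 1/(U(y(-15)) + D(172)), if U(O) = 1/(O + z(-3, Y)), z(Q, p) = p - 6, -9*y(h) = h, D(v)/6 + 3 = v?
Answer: 28/28389 ≈ 0.00098630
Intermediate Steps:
D(v) = -18 + 6*v
y(h) = -h/9
Y = -5 (Y = 5/3 + (-3*6 - 2/1)/3 = 5/3 + (-18 - 2*1)/3 = 5/3 + (-18 - 2)/3 = 5/3 + (⅓)*(-20) = 5/3 - 20/3 = -5)
z(Q, p) = -6 + p
U(O) = 1/(-11 + O) (U(O) = 1/(O + (-6 - 5)) = 1/(O - 11) = 1/(-11 + O))
1/(U(y(-15)) + D(172)) = 1/(1/(-11 - ⅑*(-15)) + (-18 + 6*172)) = 1/(1/(-11 + 5/3) + (-18 + 1032)) = 1/(1/(-28/3) + 1014) = 1/(-3/28 + 1014) = 1/(28389/28) = 28/28389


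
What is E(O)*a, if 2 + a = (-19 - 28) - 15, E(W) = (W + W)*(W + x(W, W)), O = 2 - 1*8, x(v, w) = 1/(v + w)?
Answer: -4672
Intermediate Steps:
O = -6 (O = 2 - 8 = -6)
E(W) = 2*W*(W + 1/(2*W)) (E(W) = (W + W)*(W + 1/(W + W)) = (2*W)*(W + 1/(2*W)) = 2*W*(W + 1/(2*W)))
a = -64 (a = -2 + ((-19 - 28) - 15) = -2 + (-47 - 15) = -2 - 62 = -64)
E(O)*a = (1 + 2*(-6)²)*(-64) = (1 + 2*36)*(-64) = (1 + 72)*(-64) = 73*(-64) = -4672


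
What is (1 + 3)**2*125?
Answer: 2000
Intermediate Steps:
(1 + 3)**2*125 = 4**2*125 = 16*125 = 2000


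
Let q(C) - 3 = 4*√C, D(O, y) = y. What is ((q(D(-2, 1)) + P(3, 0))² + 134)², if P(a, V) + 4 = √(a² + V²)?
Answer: 28900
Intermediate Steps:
q(C) = 3 + 4*√C
P(a, V) = -4 + √(V² + a²) (P(a, V) = -4 + √(a² + V²) = -4 + √(V² + a²))
((q(D(-2, 1)) + P(3, 0))² + 134)² = (((3 + 4*√1) + (-4 + √(0² + 3²)))² + 134)² = (((3 + 4*1) + (-4 + √(0 + 9)))² + 134)² = (((3 + 4) + (-4 + √9))² + 134)² = ((7 + (-4 + 3))² + 134)² = ((7 - 1)² + 134)² = (6² + 134)² = (36 + 134)² = 170² = 28900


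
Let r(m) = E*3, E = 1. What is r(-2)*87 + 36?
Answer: 297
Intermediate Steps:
r(m) = 3 (r(m) = 1*3 = 3)
r(-2)*87 + 36 = 3*87 + 36 = 261 + 36 = 297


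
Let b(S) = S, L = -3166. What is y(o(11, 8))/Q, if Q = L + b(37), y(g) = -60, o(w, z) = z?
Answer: 20/1043 ≈ 0.019175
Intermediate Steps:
Q = -3129 (Q = -3166 + 37 = -3129)
y(o(11, 8))/Q = -60/(-3129) = -60*(-1/3129) = 20/1043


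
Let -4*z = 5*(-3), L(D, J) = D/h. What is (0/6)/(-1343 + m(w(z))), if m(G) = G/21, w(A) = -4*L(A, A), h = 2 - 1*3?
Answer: 0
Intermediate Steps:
h = -1 (h = 2 - 3 = -1)
L(D, J) = -D (L(D, J) = D/(-1) = D*(-1) = -D)
z = 15/4 (z = -5*(-3)/4 = -¼*(-15) = 15/4 ≈ 3.7500)
w(A) = 4*A (w(A) = -(-4)*A = 4*A)
m(G) = G/21 (m(G) = G*(1/21) = G/21)
(0/6)/(-1343 + m(w(z))) = (0/6)/(-1343 + (4*(15/4))/21) = (0*(⅙))/(-1343 + (1/21)*15) = 0/(-1343 + 5/7) = 0/(-9396/7) = 0*(-7/9396) = 0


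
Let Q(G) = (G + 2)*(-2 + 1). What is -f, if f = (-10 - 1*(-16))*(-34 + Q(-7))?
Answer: 174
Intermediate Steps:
Q(G) = -2 - G (Q(G) = (2 + G)*(-1) = -2 - G)
f = -174 (f = (-10 - 1*(-16))*(-34 + (-2 - 1*(-7))) = (-10 + 16)*(-34 + (-2 + 7)) = 6*(-34 + 5) = 6*(-29) = -174)
-f = -1*(-174) = 174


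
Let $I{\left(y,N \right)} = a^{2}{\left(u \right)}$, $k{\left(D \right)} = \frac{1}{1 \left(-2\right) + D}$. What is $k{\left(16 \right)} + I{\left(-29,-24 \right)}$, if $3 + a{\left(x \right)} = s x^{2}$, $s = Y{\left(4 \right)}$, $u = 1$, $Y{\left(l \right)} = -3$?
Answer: $\frac{505}{14} \approx 36.071$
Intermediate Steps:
$s = -3$
$k{\left(D \right)} = \frac{1}{-2 + D}$
$a{\left(x \right)} = -3 - 3 x^{2}$
$I{\left(y,N \right)} = 36$ ($I{\left(y,N \right)} = \left(-3 - 3 \cdot 1^{2}\right)^{2} = \left(-3 - 3\right)^{2} = \left(-6\right)^{2} = 36$)
$k{\left(16 \right)} + I{\left(-29,-24 \right)} = \frac{1}{-2 + 16} + 36 = \frac{1}{14} + 36 = \frac{505}{14}$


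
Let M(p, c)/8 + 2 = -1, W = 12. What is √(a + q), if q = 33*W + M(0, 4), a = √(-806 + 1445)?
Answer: √(372 + 3*√71) ≈ 19.932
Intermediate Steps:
M(p, c) = -24 (M(p, c) = -16 + 8*(-1) = -16 - 8 = -24)
a = 3*√71 (a = √639 = 3*√71 ≈ 25.278)
q = 372 (q = 33*12 - 24 = 396 - 24 = 372)
√(a + q) = √(3*√71 + 372) = √(372 + 3*√71)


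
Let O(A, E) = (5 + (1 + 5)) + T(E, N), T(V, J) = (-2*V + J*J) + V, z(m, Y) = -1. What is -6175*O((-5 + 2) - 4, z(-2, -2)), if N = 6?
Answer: -296400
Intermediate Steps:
T(V, J) = J² - V (T(V, J) = (-2*V + J²) + V = (J² - 2*V) + V = J² - V)
O(A, E) = 47 - E (O(A, E) = (5 + (1 + 5)) + (6² - E) = (5 + 6) + (36 - E) = 11 + (36 - E) = 47 - E)
-6175*O((-5 + 2) - 4, z(-2, -2)) = -6175*(47 - 1*(-1)) = -6175*(47 + 1) = -6175*48 = -296400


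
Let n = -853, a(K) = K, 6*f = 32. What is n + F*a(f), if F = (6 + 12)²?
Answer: 875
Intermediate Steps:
f = 16/3 (f = (⅙)*32 = 16/3 ≈ 5.3333)
F = 324 (F = 18² = 324)
n + F*a(f) = -853 + 324*(16/3) = -853 + 1728 = 875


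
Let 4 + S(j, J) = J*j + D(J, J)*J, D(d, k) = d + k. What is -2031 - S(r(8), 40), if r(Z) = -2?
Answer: -5147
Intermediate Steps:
S(j, J) = -4 + 2*J**2 + J*j (S(j, J) = -4 + (J*j + (J + J)*J) = -4 + (J*j + (2*J)*J) = -4 + (J*j + 2*J**2) = -4 + (2*J**2 + J*j) = -4 + 2*J**2 + J*j)
-2031 - S(r(8), 40) = -2031 - (-4 + 2*40**2 + 40*(-2)) = -2031 - (-4 + 2*1600 - 80) = -2031 - (-4 + 3200 - 80) = -2031 - 1*3116 = -2031 - 3116 = -5147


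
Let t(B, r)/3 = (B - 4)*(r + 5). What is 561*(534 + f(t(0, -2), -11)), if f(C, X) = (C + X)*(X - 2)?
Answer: 642345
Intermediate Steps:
t(B, r) = 3*(-4 + B)*(5 + r) (t(B, r) = 3*((B - 4)*(r + 5)) = 3*((-4 + B)*(5 + r)) = 3*(-4 + B)*(5 + r))
f(C, X) = (-2 + X)*(C + X) (f(C, X) = (C + X)*(-2 + X) = (-2 + X)*(C + X))
561*(534 + f(t(0, -2), -11)) = 561*(534 + ((-11)² - 2*(-60 - 12*(-2) + 15*0 + 3*0*(-2)) - 2*(-11) + (-60 - 12*(-2) + 15*0 + 3*0*(-2))*(-11))) = 561*(534 + (121 - 2*(-60 + 24 + 0 + 0) + 22 + (-60 + 24 + 0 + 0)*(-11))) = 561*(534 + (121 - 2*(-36) + 22 - 36*(-11))) = 561*(534 + (121 + 72 + 22 + 396)) = 561*(534 + 611) = 561*1145 = 642345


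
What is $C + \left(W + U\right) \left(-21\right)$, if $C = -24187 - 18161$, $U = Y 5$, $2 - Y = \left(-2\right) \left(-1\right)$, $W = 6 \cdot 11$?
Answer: $-43734$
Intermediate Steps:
$W = 66$
$Y = 0$ ($Y = 2 - \left(-2\right) \left(-1\right) = 2 - 2 = 0$)
$U = 0$ ($U = 0 \cdot 5 = 0$)
$C = -42348$
$C + \left(W + U\right) \left(-21\right) = -42348 + \left(66 + 0\right) \left(-21\right) = -42348 + 66 \left(-21\right) = -42348 - 1386 = -43734$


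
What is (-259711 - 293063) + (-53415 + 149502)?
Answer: -456687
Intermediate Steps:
(-259711 - 293063) + (-53415 + 149502) = -552774 + 96087 = -456687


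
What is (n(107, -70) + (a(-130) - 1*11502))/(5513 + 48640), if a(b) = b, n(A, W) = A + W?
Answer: -3865/18051 ≈ -0.21412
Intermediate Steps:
(n(107, -70) + (a(-130) - 1*11502))/(5513 + 48640) = ((107 - 70) + (-130 - 1*11502))/(5513 + 48640) = (37 + (-130 - 11502))/54153 = (37 - 11632)*(1/54153) = -11595*1/54153 = -3865/18051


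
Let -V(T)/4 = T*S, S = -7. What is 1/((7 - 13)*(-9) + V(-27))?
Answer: -1/702 ≈ -0.0014245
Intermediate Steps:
V(T) = 28*T (V(T) = -4*T*(-7) = -(-28)*T = 28*T)
1/((7 - 13)*(-9) + V(-27)) = 1/((7 - 13)*(-9) + 28*(-27)) = 1/(-6*(-9) - 756) = 1/(54 - 756) = 1/(-702) = -1/702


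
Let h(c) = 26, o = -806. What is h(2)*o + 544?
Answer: -20412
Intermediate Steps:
h(2)*o + 544 = 26*(-806) + 544 = -20956 + 544 = -20412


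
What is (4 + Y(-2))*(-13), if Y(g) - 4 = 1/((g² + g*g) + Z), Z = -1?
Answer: -741/7 ≈ -105.86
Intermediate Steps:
Y(g) = 4 + 1/(-1 + 2*g²) (Y(g) = 4 + 1/((g² + g*g) - 1) = 4 + 1/((g² + g²) - 1) = 4 + 1/(2*g² - 1) = 4 + 1/(-1 + 2*g²))
(4 + Y(-2))*(-13) = (4 + (-3 + 8*(-2)²)/(-1 + 2*(-2)²))*(-13) = (4 + (-3 + 8*4)/(-1 + 2*4))*(-13) = (4 + (-3 + 32)/(-1 + 8))*(-13) = (4 + 29/7)*(-13) = (57/7)*(-13) = -741/7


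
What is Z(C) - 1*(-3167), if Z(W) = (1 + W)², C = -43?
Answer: 4931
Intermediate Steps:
Z(C) - 1*(-3167) = (1 - 43)² - 1*(-3167) = (-42)² + 3167 = 1764 + 3167 = 4931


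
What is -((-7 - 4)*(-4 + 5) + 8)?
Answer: 3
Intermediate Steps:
-((-7 - 4)*(-4 + 5) + 8) = -(-11*1 + 8) = -(-11 + 8) = -1*(-3) = 3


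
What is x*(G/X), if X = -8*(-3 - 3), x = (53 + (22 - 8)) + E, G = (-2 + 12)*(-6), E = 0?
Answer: -335/4 ≈ -83.750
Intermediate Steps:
G = -60 (G = 10*(-6) = -60)
x = 67 (x = (53 + (22 - 8)) + 0 = (53 + 14) + 0 = 67 + 0 = 67)
X = 48 (X = -8*(-6) = 48)
x*(G/X) = 67*(-60/48) = 67*(-60*1/48) = 67*(-5/4) = -335/4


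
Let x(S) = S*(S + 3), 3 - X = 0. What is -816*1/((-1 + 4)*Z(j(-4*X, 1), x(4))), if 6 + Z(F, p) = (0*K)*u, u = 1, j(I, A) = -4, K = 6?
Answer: 136/3 ≈ 45.333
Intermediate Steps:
X = 3 (X = 3 - 1*0 = 3 + 0 = 3)
x(S) = S*(3 + S)
Z(F, p) = -6 (Z(F, p) = -6 + (0*6)*1 = -6 + 0*1 = -6 + 0 = -6)
-816*1/((-1 + 4)*Z(j(-4*X, 1), x(4))) = -816*(-1/(6*(-1 + 4))) = -816/(3*(-6)) = -816/(-18) = -816*(-1/18) = 136/3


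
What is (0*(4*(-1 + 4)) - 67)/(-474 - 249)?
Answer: 67/723 ≈ 0.092669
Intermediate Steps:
(0*(4*(-1 + 4)) - 67)/(-474 - 249) = (0*(4*3) - 67)/(-723) = (0*12 - 67)*(-1/723) = (0 - 67)*(-1/723) = -67*(-1/723) = 67/723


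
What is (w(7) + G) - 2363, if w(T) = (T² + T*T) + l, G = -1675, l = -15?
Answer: -3955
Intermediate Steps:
w(T) = -15 + 2*T² (w(T) = (T² + T*T) - 15 = (T² + T²) - 15 = 2*T² - 15 = -15 + 2*T²)
(w(7) + G) - 2363 = ((-15 + 2*7²) - 1675) - 2363 = ((-15 + 2*49) - 1675) - 2363 = ((-15 + 98) - 1675) - 2363 = (83 - 1675) - 2363 = -1592 - 2363 = -3955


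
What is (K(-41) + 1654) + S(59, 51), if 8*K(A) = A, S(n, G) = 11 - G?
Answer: 12871/8 ≈ 1608.9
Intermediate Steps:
K(A) = A/8
(K(-41) + 1654) + S(59, 51) = ((1/8)*(-41) + 1654) + (11 - 1*51) = (-41/8 + 1654) + (11 - 51) = 13191/8 - 40 = 12871/8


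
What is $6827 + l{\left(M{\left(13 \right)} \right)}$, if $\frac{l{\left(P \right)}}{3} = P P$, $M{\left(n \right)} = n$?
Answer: $7334$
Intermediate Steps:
$l{\left(P \right)} = 3 P^{2}$ ($l{\left(P \right)} = 3 P P = 3 P^{2}$)
$6827 + l{\left(M{\left(13 \right)} \right)} = 6827 + 3 \cdot 13^{2} = 6827 + 3 \cdot 169 = 6827 + 507 = 7334$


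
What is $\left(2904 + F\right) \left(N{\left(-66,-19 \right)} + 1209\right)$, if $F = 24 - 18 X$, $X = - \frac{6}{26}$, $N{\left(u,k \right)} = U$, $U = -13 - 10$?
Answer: $\frac{45207948}{13} \approx 3.4775 \cdot 10^{6}$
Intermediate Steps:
$U = -23$ ($U = -13 - 10 = -23$)
$N{\left(u,k \right)} = -23$
$X = - \frac{3}{13}$ ($X = \left(-6\right) \frac{1}{26} = - \frac{3}{13} \approx -0.23077$)
$F = \frac{366}{13}$ ($F = 24 - - \frac{54}{13} = 24 + \frac{54}{13} = \frac{366}{13} \approx 28.154$)
$\left(2904 + F\right) \left(N{\left(-66,-19 \right)} + 1209\right) = \left(2904 + \frac{366}{13}\right) \left(-23 + 1209\right) = \frac{38118}{13} \cdot 1186 = \frac{45207948}{13}$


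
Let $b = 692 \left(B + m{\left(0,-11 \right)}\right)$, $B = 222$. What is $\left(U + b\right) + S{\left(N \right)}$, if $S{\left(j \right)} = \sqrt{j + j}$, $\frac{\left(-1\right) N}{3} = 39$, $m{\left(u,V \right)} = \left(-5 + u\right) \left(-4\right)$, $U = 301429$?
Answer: $468893 + 3 i \sqrt{26} \approx 4.6889 \cdot 10^{5} + 15.297 i$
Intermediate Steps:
$m{\left(u,V \right)} = 20 - 4 u$
$N = -117$ ($N = \left(-3\right) 39 = -117$)
$S{\left(j \right)} = \sqrt{2} \sqrt{j}$ ($S{\left(j \right)} = \sqrt{2 j} = \sqrt{2} \sqrt{j}$)
$b = 167464$ ($b = 692 \left(222 + \left(20 - 0\right)\right) = 692 \left(222 + \left(20 + 0\right)\right) = 692 \left(222 + 20\right) = 692 \cdot 242 = 167464$)
$\left(U + b\right) + S{\left(N \right)} = \left(301429 + 167464\right) + \sqrt{2} \sqrt{-117} = 468893 + \sqrt{2} \cdot 3 i \sqrt{13} = 468893 + 3 i \sqrt{26}$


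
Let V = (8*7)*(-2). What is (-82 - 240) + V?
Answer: -434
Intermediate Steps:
V = -112 (V = 56*(-2) = -112)
(-82 - 240) + V = (-82 - 240) - 112 = -322 - 112 = -434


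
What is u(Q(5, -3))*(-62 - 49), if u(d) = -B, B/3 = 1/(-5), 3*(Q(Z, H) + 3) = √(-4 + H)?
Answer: -333/5 ≈ -66.600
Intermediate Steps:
Q(Z, H) = -3 + √(-4 + H)/3
B = -⅗ (B = 3/(-5) = 3*(-⅕) = -⅗ ≈ -0.60000)
u(d) = ⅗ (u(d) = -1*(-⅗) = ⅗)
u(Q(5, -3))*(-62 - 49) = 3*(-62 - 49)/5 = (⅗)*(-111) = -333/5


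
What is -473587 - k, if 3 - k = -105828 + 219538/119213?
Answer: -69073938496/119213 ≈ -5.7942e+5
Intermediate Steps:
k = 12616211465/119213 (k = 3 - (-105828 + 219538/119213) = 3 - 1*(-12615853826/119213) = 3 + 12615853826/119213 = 12616211465/119213 ≈ 1.0583e+5)
-473587 - k = -473587 - 1*12616211465/119213 = -473587 - 12616211465/119213 = -69073938496/119213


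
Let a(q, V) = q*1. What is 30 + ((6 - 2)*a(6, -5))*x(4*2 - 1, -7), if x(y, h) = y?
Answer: 198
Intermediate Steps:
a(q, V) = q
30 + ((6 - 2)*a(6, -5))*x(4*2 - 1, -7) = 30 + ((6 - 2)*6)*(4*2 - 1) = 30 + (4*6)*(8 - 1) = 30 + 24*7 = 30 + 168 = 198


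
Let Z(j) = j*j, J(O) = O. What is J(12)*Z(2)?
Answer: 48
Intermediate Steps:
Z(j) = j**2
J(12)*Z(2) = 12*2**2 = 12*4 = 48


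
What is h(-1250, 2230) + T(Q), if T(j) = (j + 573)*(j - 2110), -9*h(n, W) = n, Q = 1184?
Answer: -14641588/9 ≈ -1.6268e+6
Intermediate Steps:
h(n, W) = -n/9
T(j) = (-2110 + j)*(573 + j) (T(j) = (573 + j)*(-2110 + j) = (-2110 + j)*(573 + j))
h(-1250, 2230) + T(Q) = -⅑*(-1250) + (-1209030 + 1184² - 1537*1184) = 1250/9 + (-1209030 + 1401856 - 1819808) = 1250/9 - 1626982 = -14641588/9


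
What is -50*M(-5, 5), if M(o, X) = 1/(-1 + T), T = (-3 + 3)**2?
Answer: 50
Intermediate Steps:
T = 0 (T = 0**2 = 0)
M(o, X) = -1 (M(o, X) = 1/(-1 + 0) = 1/(-1) = -1)
-50*M(-5, 5) = -50*(-1) = 50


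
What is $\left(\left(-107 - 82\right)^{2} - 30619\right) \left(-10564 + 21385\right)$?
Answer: $55208742$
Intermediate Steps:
$\left(\left(-107 - 82\right)^{2} - 30619\right) \left(-10564 + 21385\right) = \left(\left(-189\right)^{2} - 30619\right) 10821 = \left(35721 - 30619\right) 10821 = 5102 \cdot 10821 = 55208742$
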